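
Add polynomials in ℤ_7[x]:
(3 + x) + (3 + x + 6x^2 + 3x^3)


Add coefficients mod 7:
x^0: 3 + 3 = 6 (mod 7)
x^1: 1 + 1 = 2 (mod 7)
x^2: 0 + 6 = 6 (mod 7)
x^3: 0 + 3 = 3 (mod 7)
Result: 6 + 2x + 6x^2 + 3x^3

f + g = 6 + 2x + 6x^2 + 3x^3


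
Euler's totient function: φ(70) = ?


Factor n: 70 = 2 × 5 × 7
φ(n) = n · ∏(1 - 1/p) over distinct primes p | n
φ(70) = 70 · (1 - 1/2) · (1 - 1/5) · (1 - 1/7) = 24

φ(70) = 24


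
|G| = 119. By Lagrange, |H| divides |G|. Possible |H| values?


Lagrange's theorem: |H| divides |G|
|G| = 119
Divisors of 119: 1, 7, 17, 119

Possible subgroup orders: {1, 7, 17, 119}


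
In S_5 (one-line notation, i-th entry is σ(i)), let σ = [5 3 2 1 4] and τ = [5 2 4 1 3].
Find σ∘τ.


σ∘τ: apply τ first, then σ
1 →τ 5 →σ 4
2 →τ 2 →σ 3
3 →τ 4 →σ 1
4 →τ 1 →σ 5
5 →τ 3 →σ 2

σ∘τ = [4 3 1 5 2]


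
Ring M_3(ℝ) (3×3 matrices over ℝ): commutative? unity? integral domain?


Matrix multiplication is non-commutative for n ≥ 2; the identity matrix I is the unity; singular matrices give zero divisors, so not an integral domain
Commutative: No
Integral domain: No
Has unity: Yes

M_3(ℝ) (3×3 matrices over ℝ): Commutative=No, Unity=Yes


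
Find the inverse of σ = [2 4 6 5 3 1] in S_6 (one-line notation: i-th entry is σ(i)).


To find σ⁻¹, swap domain and range:
σ(1) = 2 → σ⁻¹(2) = 1
σ(2) = 4 → σ⁻¹(4) = 2
σ(3) = 6 → σ⁻¹(6) = 3
σ(4) = 5 → σ⁻¹(5) = 4
σ(5) = 3 → σ⁻¹(3) = 5
σ(6) = 1 → σ⁻¹(1) = 6

σ⁻¹ = [6 1 5 2 4 3]


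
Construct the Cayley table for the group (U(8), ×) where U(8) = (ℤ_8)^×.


Elements: {1, 3, 5, 7}
Operation: multiplication mod 8
Entry (a, b) = (a × b) mod 8

Cayley table:
  | 1 | 3 | 5 | 7
1 | 1 | 3 | 5 | 7
3 | 3 | 1 | 7 | 5
5 | 5 | 7 | 1 | 3
7 | 7 | 5 | 3 | 1


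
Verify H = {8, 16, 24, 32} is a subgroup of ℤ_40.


Subgroup test for H = {8, 16, 24, 32} in (ℤ_40, +):
(1) 0 ∈ H? No
(2) Closure: for all a,b ∈ H, (a+b) mod 40 ∈ H? No  [counterexample: 8 + 32 = 0 ∉ H]
(3) Inverses: for all a ∈ H, -a mod 40 ∈ H? Yes

No, H is not a subgroup of ℤ_40


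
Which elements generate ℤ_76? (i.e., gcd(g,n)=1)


g generates ℤ_n iff gcd(g,n) = 1
Prime factors of 76: 2, 19
Generators are g ∈ {1,...,75} not divisible by any of these primes.
Generators: {1, 3, 5, 7, 9, 11, 13, 15, 17, 21, 23, 25, 27, 29, 31, 33, 35, 37, 39, 41, 43, 45, 47, 49, 51, 53, 55, 59, 61, 63, 65, 67, 69, 71, 73, 75}
Number of generators = φ(76) = 36

Generators of ℤ_76 = {1, 3, 5, 7, 9, 11, 13, 15, 17, 21, 23, 25, 27, 29, 31, 33, 35, 37, 39, 41, 43, 45, 47, 49, 51, 53, 55, 59, 61, 63, 65, 67, 69, 71, 73, 75}


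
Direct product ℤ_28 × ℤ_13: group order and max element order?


|ℤ_28 × ℤ_13| = 28 × 13 = 364
Max element order = lcm(28,13) = 364
Cyclic? Yes (gcd=1)

|ℤ_28×ℤ_13| = 364, max element order = 364


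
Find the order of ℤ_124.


ℤ_n has n elements.

|ℤ_124| = 124


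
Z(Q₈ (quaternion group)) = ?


Z(G) = {g ∈ G | gx = xg for all x ∈ G}
In Q₈ = {±1, ±i, ±j, ±k}, only ±1 commute with every element

Z(Q₈ (quaternion group)) = {1, -1}


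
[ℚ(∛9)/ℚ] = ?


∛9 has minimal polynomial x³ - 9 (irreducible over ℚ since 9 is not a perfect cube)

[ℚ(∛9)/ℚ] = 3


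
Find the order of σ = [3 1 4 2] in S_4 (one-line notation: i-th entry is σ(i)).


Cycle decomposition: (1 3 4 2)
Cycle lengths: 4
Order = lcm(4) = 4

ord(σ) = 4


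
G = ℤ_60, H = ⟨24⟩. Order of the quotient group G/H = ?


|⟨24⟩| = n / gcd(24, 60) = 60 / 12 = 5
H is normal (ℤ_60 is abelian).
|G/H| = |G| / |H| = 60 / 5 = 12

|G/H| = 12


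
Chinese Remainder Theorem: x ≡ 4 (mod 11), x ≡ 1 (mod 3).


m₁ = 11, m₂ = 3, gcd = 1, so CRT applies. M = m₁·m₂ = 33
Let M₁ = M/m₁ = 3, M₂ = M/m₂ = 11
Find y₁ ≡ M₁⁻¹ (mod m₁): 3⁻¹ ≡ 4 (mod 11)
Find y₂ ≡ M₂⁻¹ (mod m₂): 11⁻¹ ≡ 2 (mod 3)
x = a₁·M₁·y₁ + a₂·M₂·y₂ = 4·3·4 + 1·11·2 = 70
Reduce mod 33: x ≡ 4
Check: 4 mod 11 = 4 ✓, 4 mod 3 = 1 ✓

x ≡ 4 (mod 33)


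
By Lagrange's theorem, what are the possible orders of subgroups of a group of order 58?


Lagrange's theorem: |H| divides |G|
|G| = 58
Divisors of 58: 1, 2, 29, 58

Possible subgroup orders: {1, 2, 29, 58}


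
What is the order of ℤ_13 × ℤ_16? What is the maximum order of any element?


|ℤ_13 × ℤ_16| = 13 × 16 = 208
Max element order = lcm(13,16) = 208
Cyclic? Yes (gcd=1)

|ℤ_13×ℤ_16| = 208, max element order = 208


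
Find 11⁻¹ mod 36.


Use the extended Euclidean algorithm to write 1 = 11·s + 36·t; then s mod 36 is the inverse.
Euclidean algorithm:
  11 = 0·36 + 11
  36 = 3·11 + 3
  11 = 3·3 + 2
  3 = 1·2 + 1
  2 = 2·1 + 0
gcd(11,36) = 1
Back-substitution gives: 11·(-13) + 36·(4) = 1
So 11⁻¹ ≡ -13 ≡ 23 (mod 36)
Check: 11 × 23 = 253 ≡ 1 (mod 36) ✓

11⁻¹ ≡ 23 (mod 36)


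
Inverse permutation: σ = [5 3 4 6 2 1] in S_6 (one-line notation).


To find σ⁻¹, swap domain and range:
σ(1) = 5 → σ⁻¹(5) = 1
σ(2) = 3 → σ⁻¹(3) = 2
σ(3) = 4 → σ⁻¹(4) = 3
σ(4) = 6 → σ⁻¹(6) = 4
σ(5) = 2 → σ⁻¹(2) = 5
σ(6) = 1 → σ⁻¹(1) = 6

σ⁻¹ = [6 5 2 3 1 4]


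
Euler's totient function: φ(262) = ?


Factor n: 262 = 2 × 131
φ(n) = n · ∏(1 - 1/p) over distinct primes p | n
φ(262) = 262 · (1 - 1/2) · (1 - 1/131) = 130

φ(262) = 130


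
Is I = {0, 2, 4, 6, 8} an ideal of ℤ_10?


Check ideal conditions for I = {0, 2, 4, 6, 8} in ℤ_10:
(1) I is an additive subgroup? Yes
(2) For r ∈ ℤ_10 and a ∈ I: r·a ∈ I? Yes

Yes, I is an ideal of ℤ_10


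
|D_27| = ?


|D_n| = 2n (n rotations and n reflections)
|D_27| = 2×27 = 54

|D_27| = 54


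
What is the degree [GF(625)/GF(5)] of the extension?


GF(625) = GF(5^4), so the extension degree is 4

[GF(625)/GF(5)] = 4


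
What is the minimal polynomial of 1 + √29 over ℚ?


Let α = 1 + √29. Then α - 1 = √29, so (α - 1)² = 29, giving α² - 2α - 28 = 0. Degree 2 and α ∉ ℚ, so this is the minimal polynomial.

Minimal polynomial: x² - 2x - 28


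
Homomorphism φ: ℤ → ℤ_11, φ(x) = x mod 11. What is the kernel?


Kernel = preimage of identity
ker(φ) = {x ∈ ℤ : x ≡ 0 (mod 11)} = 11ℤ = {0, ±11, ±22, ...}

ker(φ) = 11ℤ


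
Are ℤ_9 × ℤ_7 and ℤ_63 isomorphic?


Comparing ℤ_9 × ℤ_7 and ℤ_63:
gcd(9,7) = 1, so ℤ_9 × ℤ_7 ≅ ℤ_63 (CRT)

Yes, ℤ_9 × ℤ_7 ≅ ℤ_63


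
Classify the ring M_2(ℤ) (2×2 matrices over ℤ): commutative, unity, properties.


Matrix multiplication is non-commutative for n ≥ 2; the identity matrix I is the unity; singular matrices give zero divisors, so not an integral domain
Commutative: No
Integral domain: No
Has unity: Yes

M_2(ℤ) (2×2 matrices over ℤ): Commutative=No, Unity=Yes


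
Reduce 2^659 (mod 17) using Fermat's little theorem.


Fermat's little theorem: if p is prime and gcd(a,p)=1, then a^(p-1) ≡ 1 (mod p)
p = 17 is prime, gcd(2,17) = 1
Reduce exponent: 659 mod 16 = 3
So 2^659 ≡ 2^3 (mod 17)
2^3 mod 17 = 8

2^659 ≡ 8 (mod 17)


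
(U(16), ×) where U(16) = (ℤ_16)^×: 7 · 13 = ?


Operation: multiplication mod 16
7 · 13 = (a × b) mod 16 with a = 7, b = 13

7 · 13 = 11


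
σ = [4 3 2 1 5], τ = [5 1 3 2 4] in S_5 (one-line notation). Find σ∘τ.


σ∘τ: apply τ first, then σ
1 →τ 5 →σ 5
2 →τ 1 →σ 4
3 →τ 3 →σ 2
4 →τ 2 →σ 3
5 →τ 4 →σ 1

σ∘τ = [5 4 2 3 1]


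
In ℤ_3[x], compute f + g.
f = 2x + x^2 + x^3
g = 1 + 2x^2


Add coefficients mod 3:
x^0: 0 + 1 = 1 (mod 3)
x^1: 2 + 0 = 2 (mod 3)
x^2: 1 + 2 = 0 (mod 3)
x^3: 1 + 0 = 1 (mod 3)
Result: 1 + 2x + x^3

f + g = 1 + 2x + x^3


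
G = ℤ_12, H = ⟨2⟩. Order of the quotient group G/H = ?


|⟨2⟩| = n / gcd(2, 12) = 12 / 2 = 6
H is normal (ℤ_12 is abelian).
|G/H| = |G| / |H| = 12 / 6 = 2

|G/H| = 2


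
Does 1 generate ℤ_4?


g generates ℤ_n iff gcd(g, n) = 1
gcd(1, 4) = 1
Since gcd = 1, 1 is a generator.

Yes, 1 generates ℤ_4


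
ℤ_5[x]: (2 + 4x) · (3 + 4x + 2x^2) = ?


Expand and collect like terms; reduce coefficients mod 5:
x^0: 2·3 = 6 ≡ 1 (mod 5)
x^1: 2·4 + 4·3 = 20 ≡ 0 (mod 5)
x^2: 2·2 + 4·4 = 20 ≡ 0 (mod 5)
x^3: 4·2 = 8 ≡ 3 (mod 5)
Result: 1 + 3x^3

f · g = 1 + 3x^3


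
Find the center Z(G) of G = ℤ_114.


Z(G) = {g ∈ G | gx = xg for all x ∈ G}
ℤ_114 is abelian, so Z(G) = G

Z(ℤ_114) = ℤ_114


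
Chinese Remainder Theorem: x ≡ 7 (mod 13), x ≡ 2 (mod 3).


m₁ = 13, m₂ = 3, gcd = 1, so CRT applies. M = m₁·m₂ = 39
Let M₁ = M/m₁ = 3, M₂ = M/m₂ = 13
Find y₁ ≡ M₁⁻¹ (mod m₁): 3⁻¹ ≡ 9 (mod 13)
Find y₂ ≡ M₂⁻¹ (mod m₂): 13⁻¹ ≡ 1 (mod 3)
x = a₁·M₁·y₁ + a₂·M₂·y₂ = 7·3·9 + 2·13·1 = 215
Reduce mod 39: x ≡ 20
Check: 20 mod 13 = 7 ✓, 20 mod 3 = 2 ✓

x ≡ 20 (mod 39)


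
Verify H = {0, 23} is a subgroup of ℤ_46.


Subgroup test for H = {0, 23} in (ℤ_46, +):
(1) 0 ∈ H? Yes
(2) Closure: for all a,b ∈ H, (a+b) mod 46 ∈ H? Yes
(3) Inverses: for all a ∈ H, -a mod 46 ∈ H? Yes

Yes, H is a subgroup of ℤ_46


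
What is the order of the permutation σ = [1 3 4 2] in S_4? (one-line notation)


Cycle decomposition: (2 3 4)
Cycle lengths: 3
Order = lcm(3) = 3

ord(σ) = 3


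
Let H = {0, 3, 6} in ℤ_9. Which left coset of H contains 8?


8 + H = {8 + h (mod 9) : h ∈ H}
8+0=8, 8+3=2, 8+6=5
8 + H = {2, 5, 8} = 2 + H

8 + H = {2, 5, 8}


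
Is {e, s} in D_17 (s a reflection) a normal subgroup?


H = {e, s} in D_17 (s a reflection)
r·s·r⁻¹ = sr⁻² ≠ s for n ≥ 3, so {e, s} is not closed under conjugation

No, not a normal subgroup


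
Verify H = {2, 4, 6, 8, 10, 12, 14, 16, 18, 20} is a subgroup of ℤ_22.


Subgroup test for H = {2, 4, 6, 8, 10, 12, 14, 16, 18, 20} in (ℤ_22, +):
(1) 0 ∈ H? No
(2) Closure: for all a,b ∈ H, (a+b) mod 22 ∈ H? No  [counterexample: 2 + 20 = 0 ∉ H]
(3) Inverses: for all a ∈ H, -a mod 22 ∈ H? Yes

No, H is not a subgroup of ℤ_22


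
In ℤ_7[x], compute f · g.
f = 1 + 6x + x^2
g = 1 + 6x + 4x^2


Expand and collect like terms; reduce coefficients mod 7:
x^0: 1·1 = 1 ≡ 1 (mod 7)
x^1: 1·6 + 6·1 = 12 ≡ 5 (mod 7)
x^2: 1·4 + 6·6 + 1·1 = 41 ≡ 6 (mod 7)
x^3: 6·4 + 1·6 = 30 ≡ 2 (mod 7)
x^4: 1·4 = 4 ≡ 4 (mod 7)
Result: 1 + 5x + 6x^2 + 2x^3 + 4x^4

f · g = 1 + 5x + 6x^2 + 2x^3 + 4x^4


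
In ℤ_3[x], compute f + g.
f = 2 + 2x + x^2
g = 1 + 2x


Add coefficients mod 3:
x^0: 2 + 1 = 0 (mod 3)
x^1: 2 + 2 = 1 (mod 3)
x^2: 1 + 0 = 1 (mod 3)
Result: x + x^2

f + g = x + x^2


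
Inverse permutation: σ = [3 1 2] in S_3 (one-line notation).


To find σ⁻¹, swap domain and range:
σ(1) = 3 → σ⁻¹(3) = 1
σ(2) = 1 → σ⁻¹(1) = 2
σ(3) = 2 → σ⁻¹(2) = 3

σ⁻¹ = [2 3 1]


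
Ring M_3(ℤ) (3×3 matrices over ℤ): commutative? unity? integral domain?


Matrix multiplication is non-commutative for n ≥ 2; the identity matrix I is the unity; singular matrices give zero divisors, so not an integral domain
Commutative: No
Integral domain: No
Has unity: Yes

M_3(ℤ) (3×3 matrices over ℤ): Commutative=No, Unity=Yes


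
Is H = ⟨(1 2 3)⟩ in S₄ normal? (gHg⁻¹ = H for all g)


H = ⟨(1 2 3)⟩ in S₄
(1 4)(1 2 3)(1 4)⁻¹ = (4 2 3) ∉ ⟨(1 2 3)⟩

No, not a normal subgroup


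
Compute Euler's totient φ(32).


Factor n: 32 = 2^5
φ(n) = n · ∏(1 - 1/p) over distinct primes p | n
φ(32) = 32 · (1 - 1/2) = 16

φ(32) = 16


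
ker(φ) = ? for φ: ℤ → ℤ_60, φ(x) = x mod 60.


Kernel = preimage of identity
ker(φ) = {x ∈ ℤ : x ≡ 0 (mod 60)} = 60ℤ = {0, ±60, ±120, ...}

ker(φ) = 60ℤ


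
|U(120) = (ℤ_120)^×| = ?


U(n) is the group of units mod n; |U(n)| = φ(n)
|U(120)| = φ(120) = 32

|U(120) = (ℤ_120)^×| = 32


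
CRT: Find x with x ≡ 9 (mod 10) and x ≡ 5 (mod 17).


m₁ = 10, m₂ = 17, gcd = 1, so CRT applies. M = m₁·m₂ = 170
Let M₁ = M/m₁ = 17, M₂ = M/m₂ = 10
Find y₁ ≡ M₁⁻¹ (mod m₁): 17⁻¹ ≡ 3 (mod 10)
Find y₂ ≡ M₂⁻¹ (mod m₂): 10⁻¹ ≡ 12 (mod 17)
x = a₁·M₁·y₁ + a₂·M₂·y₂ = 9·17·3 + 5·10·12 = 1059
Reduce mod 170: x ≡ 39
Check: 39 mod 10 = 9 ✓, 39 mod 17 = 5 ✓

x ≡ 39 (mod 170)


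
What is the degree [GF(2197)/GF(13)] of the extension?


GF(2197) = GF(13^3), so the extension degree is 3

[GF(2197)/GF(13)] = 3


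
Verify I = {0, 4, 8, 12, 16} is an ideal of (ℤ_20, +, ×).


Check ideal conditions for I = {0, 4, 8, 12, 16} in ℤ_20:
(1) I is an additive subgroup? Yes
(2) For r ∈ ℤ_20 and a ∈ I: r·a ∈ I? Yes

Yes, I is an ideal of ℤ_20


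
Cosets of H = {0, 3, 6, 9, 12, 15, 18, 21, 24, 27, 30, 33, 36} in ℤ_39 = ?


H = {0, 3, 6, 9, 12, 15, 18, 21, 24, 27, 30, 33, 36}, |H| = 13
Number of cosets = |G|/|H| = 39/13 = 3
0 + H = {0, 3, 6, 9, 12, 15, 18, 21, 24, 27, 30, 33, 36}
1 + H = {1, 4, 7, 10, 13, 16, 19, 22, 25, 28, 31, 34, 37}
2 + H = {2, 5, 8, 11, 14, 17, 20, 23, 26, 29, 32, 35, 38}

Cosets: 0+H={0,3,6,9,12,15,18,21,24,27,30,33,36}; 1+H={1,4,7,10,13,16,19,22,25,28,31,34,37}; 2+H={2,5,8,11,14,17,20,23,26,29,32,35,38}


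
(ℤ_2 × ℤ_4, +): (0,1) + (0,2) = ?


Operation: componentwise addition mod (2, 4)
(0,1) + (0,2) = ((a₁+b₁) mod 2, (a₂+b₂) mod 4) with a = (0,1), b = (0,2)

(0,1) + (0,2) = (0,3)


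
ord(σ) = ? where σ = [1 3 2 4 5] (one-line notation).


Cycle decomposition: (2 3)
Cycle lengths: 2
Order = lcm(2) = 2

ord(σ) = 2


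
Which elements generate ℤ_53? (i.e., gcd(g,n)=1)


g generates ℤ_n iff gcd(g,n) = 1
Prime factors of 53: 53
Generators are g ∈ {1,...,52} not divisible by any of these primes.
Generators: {1, 2, 3, 4, 5, 6, 7, 8, 9, 10, 11, 12, 13, 14, 15, 16, 17, 18, 19, 20, 21, 22, 23, 24, 25, 26, 27, 28, 29, 30, 31, 32, 33, 34, 35, 36, 37, 38, 39, 40, 41, 42, 43, 44, 45, 46, 47, 48, 49, 50, 51, 52}
Number of generators = φ(53) = 52

Generators of ℤ_53 = {1, 2, 3, 4, 5, 6, 7, 8, 9, 10, 11, 12, 13, 14, 15, 16, 17, 18, 19, 20, 21, 22, 23, 24, 25, 26, 27, 28, 29, 30, 31, 32, 33, 34, 35, 36, 37, 38, 39, 40, 41, 42, 43, 44, 45, 46, 47, 48, 49, 50, 51, 52}


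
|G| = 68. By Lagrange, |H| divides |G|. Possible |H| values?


Lagrange's theorem: |H| divides |G|
|G| = 68
Divisors of 68: 1, 2, 4, 17, 34, 68

Possible subgroup orders: {1, 2, 4, 17, 34, 68}


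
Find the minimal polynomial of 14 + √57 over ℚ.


Let α = 14 + √57. Then α - 14 = √57, so (α - 14)² = 57, giving α² - 28α + 139 = 0. Degree 2 and α ∉ ℚ, so this is the minimal polynomial.

Minimal polynomial: x² - 28x + 139


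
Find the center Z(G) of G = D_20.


Z(G) = {g ∈ G | gx = xg for all x ∈ G}
For even n, Z(D_n) = {e, r^(n/2)}: the 180° rotation r^10 commutes with every reflection and rotation

Z(D_20) = {e, r^10}


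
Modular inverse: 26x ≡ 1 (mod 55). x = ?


Use the extended Euclidean algorithm to write 1 = 26·s + 55·t; then s mod 55 is the inverse.
Euclidean algorithm:
  26 = 0·55 + 26
  55 = 2·26 + 3
  26 = 8·3 + 2
  3 = 1·2 + 1
  2 = 2·1 + 0
gcd(26,55) = 1
Back-substitution gives: 26·(-19) + 55·(9) = 1
So 26⁻¹ ≡ -19 ≡ 36 (mod 55)
Check: 26 × 36 = 936 ≡ 1 (mod 55) ✓

26⁻¹ ≡ 36 (mod 55)


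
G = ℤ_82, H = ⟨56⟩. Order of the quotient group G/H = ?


|⟨56⟩| = n / gcd(56, 82) = 82 / 2 = 41
H is normal (ℤ_82 is abelian).
|G/H| = |G| / |H| = 82 / 41 = 2

|G/H| = 2


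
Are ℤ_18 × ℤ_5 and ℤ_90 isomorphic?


Comparing ℤ_18 × ℤ_5 and ℤ_90:
gcd(18,5) = 1, so ℤ_18 × ℤ_5 ≅ ℤ_90 (CRT)

Yes, ℤ_18 × ℤ_5 ≅ ℤ_90


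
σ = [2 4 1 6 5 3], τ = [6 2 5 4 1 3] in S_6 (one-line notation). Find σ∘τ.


σ∘τ: apply τ first, then σ
1 →τ 6 →σ 3
2 →τ 2 →σ 4
3 →τ 5 →σ 5
4 →τ 4 →σ 6
5 →τ 1 →σ 2
6 →τ 3 →σ 1

σ∘τ = [3 4 5 6 2 1]


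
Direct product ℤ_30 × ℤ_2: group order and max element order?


|ℤ_30 × ℤ_2| = 30 × 2 = 60
Max element order = lcm(30,2) = 30
Cyclic? No (gcd=2)

|ℤ_30×ℤ_2| = 60, max element order = 30


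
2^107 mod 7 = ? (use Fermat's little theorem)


Fermat's little theorem: if p is prime and gcd(a,p)=1, then a^(p-1) ≡ 1 (mod p)
p = 7 is prime, gcd(2,7) = 1
Reduce exponent: 107 mod 6 = 5
So 2^107 ≡ 2^5 (mod 7)
2^5 mod 7 = 4

2^107 ≡ 4 (mod 7)


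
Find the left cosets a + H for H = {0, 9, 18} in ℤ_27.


H = {0, 9, 18}, |H| = 3
Number of cosets = |G|/|H| = 27/3 = 9
0 + H = {0, 9, 18}
1 + H = {1, 10, 19}
2 + H = {2, 11, 20}
3 + H = {3, 12, 21}
4 + H = {4, 13, 22}
5 + H = {5, 14, 23}
6 + H = {6, 15, 24}
7 + H = {7, 16, 25}
8 + H = {8, 17, 26}

Cosets: 0+H={0,9,18}; 1+H={1,10,19}; 2+H={2,11,20}; 3+H={3,12,21}; 4+H={4,13,22}; 5+H={5,14,23}; 6+H={6,15,24}; 7+H={7,16,25}; 8+H={8,17,26}


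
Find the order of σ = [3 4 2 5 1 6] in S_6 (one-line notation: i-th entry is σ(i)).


Cycle decomposition: (1 3 2 4 5)
Cycle lengths: 5
Order = lcm(5) = 5

ord(σ) = 5


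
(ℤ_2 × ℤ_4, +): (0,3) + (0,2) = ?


Operation: componentwise addition mod (2, 4)
(0,3) + (0,2) = ((a₁+b₁) mod 2, (a₂+b₂) mod 4) with a = (0,3), b = (0,2)

(0,3) + (0,2) = (0,1)


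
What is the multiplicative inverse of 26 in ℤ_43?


Use the extended Euclidean algorithm to write 1 = 26·s + 43·t; then s mod 43 is the inverse.
Euclidean algorithm:
  26 = 0·43 + 26
  43 = 1·26 + 17
  26 = 1·17 + 9
  17 = 1·9 + 8
  9 = 1·8 + 1
  8 = 8·1 + 0
gcd(26,43) = 1
Back-substitution gives: 26·(5) + 43·(-3) = 1
So 26⁻¹ ≡ 5 ≡ 5 (mod 43)
Check: 26 × 5 = 130 ≡ 1 (mod 43) ✓

26⁻¹ ≡ 5 (mod 43)


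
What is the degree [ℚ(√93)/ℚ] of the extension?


√93 has minimal polynomial x² - 93 (irreducible over ℚ since 93 is squarefree)

[ℚ(√93)/ℚ] = 2


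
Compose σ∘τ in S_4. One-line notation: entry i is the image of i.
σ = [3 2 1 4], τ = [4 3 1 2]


σ∘τ: apply τ first, then σ
1 →τ 4 →σ 4
2 →τ 3 →σ 1
3 →τ 1 →σ 3
4 →τ 2 →σ 2

σ∘τ = [4 1 3 2]


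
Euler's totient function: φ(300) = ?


Factor n: 300 = 2^2 × 3 × 5^2
φ(n) = n · ∏(1 - 1/p) over distinct primes p | n
φ(300) = 300 · (1 - 1/2) · (1 - 1/3) · (1 - 1/5) = 80

φ(300) = 80


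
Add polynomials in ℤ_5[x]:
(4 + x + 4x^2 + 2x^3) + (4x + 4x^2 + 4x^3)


Add coefficients mod 5:
x^0: 4 + 0 = 4 (mod 5)
x^1: 1 + 4 = 0 (mod 5)
x^2: 4 + 4 = 3 (mod 5)
x^3: 2 + 4 = 1 (mod 5)
Result: 4 + 3x^2 + x^3

f + g = 4 + 3x^2 + x^3


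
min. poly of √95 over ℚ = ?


√95 satisfies x² - 95 = 0, irreducible over ℚ since 95 is squarefree

Minimal polynomial: x² - 95


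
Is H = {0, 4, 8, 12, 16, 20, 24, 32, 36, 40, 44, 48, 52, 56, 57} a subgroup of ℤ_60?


Subgroup test for H = {0, 4, 8, 12, 16, 20, 24, 32, 36, 40, 44, 48, 52, 56, 57} in (ℤ_60, +):
(1) 0 ∈ H? Yes
(2) Closure: for all a,b ∈ H, (a+b) mod 60 ∈ H? No  [counterexample: 4 + 24 = 28 ∉ H]
(3) Inverses: for all a ∈ H, -a mod 60 ∈ H? No

No, H is not a subgroup of ℤ_60


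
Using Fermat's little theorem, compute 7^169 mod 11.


Fermat's little theorem: if p is prime and gcd(a,p)=1, then a^(p-1) ≡ 1 (mod p)
p = 11 is prime, gcd(7,11) = 1
Reduce exponent: 169 mod 10 = 9
So 7^169 ≡ 7^9 (mod 11)
7^9 mod 11 = 8

7^169 ≡ 8 (mod 11)


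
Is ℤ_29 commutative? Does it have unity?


ℤ_29 is a commutative ring with unity 1; 29 is prime, so ℤ_29 is a field (hence an integral domain)
Commutative: Yes
Integral domain: Yes
Has unity: Yes

ℤ_29: Commutative=Yes, Unity=Yes


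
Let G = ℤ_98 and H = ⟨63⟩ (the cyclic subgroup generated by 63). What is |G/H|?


|⟨63⟩| = n / gcd(63, 98) = 98 / 7 = 14
H is normal (ℤ_98 is abelian).
|G/H| = |G| / |H| = 98 / 14 = 7

|G/H| = 7


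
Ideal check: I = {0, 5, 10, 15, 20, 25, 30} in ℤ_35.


Check ideal conditions for I = {0, 5, 10, 15, 20, 25, 30} in ℤ_35:
(1) I is an additive subgroup? Yes
(2) For r ∈ ℤ_35 and a ∈ I: r·a ∈ I? Yes

Yes, I is an ideal of ℤ_35


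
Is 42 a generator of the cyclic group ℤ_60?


g generates ℤ_n iff gcd(g, n) = 1
gcd(42, 60) = 6
Since gcd = 6 ≠ 1, ⟨42⟩ has order 10 < 60, so 42 is not a generator.

No, 42 does not generate ℤ_60


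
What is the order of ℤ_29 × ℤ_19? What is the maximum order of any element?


|ℤ_29 × ℤ_19| = 29 × 19 = 551
Max element order = lcm(29,19) = 551
Cyclic? Yes (gcd=1)

|ℤ_29×ℤ_19| = 551, max element order = 551


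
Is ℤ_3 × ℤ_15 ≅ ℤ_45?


Comparing ℤ_3 × ℤ_15 and ℤ_45:
gcd(3,15) = 3 ≠ 1. Max element order in ℤ_3×ℤ_15 is lcm(3,15) = 15 < 45, so it has no element of order 45

No, ℤ_3 × ℤ_15 ≇ ℤ_45


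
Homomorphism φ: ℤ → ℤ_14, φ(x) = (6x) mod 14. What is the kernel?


Kernel = preimage of identity
ker(φ) = {x ∈ ℤ : 6x ≡ 0 (mod 14)}. gcd(6,14) = 2, so 6x ≡ 0 (mod 14) ⟺ x ≡ 0 (mod 14/2 = 7). Hence ker(φ) = 7ℤ

ker(φ) = 7ℤ


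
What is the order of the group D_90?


|D_n| = 2n (n rotations and n reflections)
|D_90| = 2×90 = 180

|D_90| = 180


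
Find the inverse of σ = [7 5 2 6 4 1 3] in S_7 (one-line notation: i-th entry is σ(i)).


To find σ⁻¹, swap domain and range:
σ(1) = 7 → σ⁻¹(7) = 1
σ(2) = 5 → σ⁻¹(5) = 2
σ(3) = 2 → σ⁻¹(2) = 3
σ(4) = 6 → σ⁻¹(6) = 4
σ(5) = 4 → σ⁻¹(4) = 5
σ(6) = 1 → σ⁻¹(1) = 6
σ(7) = 3 → σ⁻¹(3) = 7

σ⁻¹ = [6 3 7 5 2 4 1]


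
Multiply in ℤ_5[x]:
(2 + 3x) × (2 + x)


Expand and collect like terms; reduce coefficients mod 5:
x^0: 2·2 = 4 ≡ 4 (mod 5)
x^1: 2·1 + 3·2 = 8 ≡ 3 (mod 5)
x^2: 3·1 = 3 ≡ 3 (mod 5)
Result: 4 + 3x + 3x^2

f · g = 4 + 3x + 3x^2


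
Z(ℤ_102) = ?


Z(G) = {g ∈ G | gx = xg for all x ∈ G}
ℤ_102 is abelian, so Z(G) = G

Z(ℤ_102) = ℤ_102


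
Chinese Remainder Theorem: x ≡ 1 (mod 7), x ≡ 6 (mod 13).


m₁ = 7, m₂ = 13, gcd = 1, so CRT applies. M = m₁·m₂ = 91
Let M₁ = M/m₁ = 13, M₂ = M/m₂ = 7
Find y₁ ≡ M₁⁻¹ (mod m₁): 13⁻¹ ≡ 6 (mod 7)
Find y₂ ≡ M₂⁻¹ (mod m₂): 7⁻¹ ≡ 2 (mod 13)
x = a₁·M₁·y₁ + a₂·M₂·y₂ = 1·13·6 + 6·7·2 = 162
Reduce mod 91: x ≡ 71
Check: 71 mod 7 = 1 ✓, 71 mod 13 = 6 ✓

x ≡ 71 (mod 91)


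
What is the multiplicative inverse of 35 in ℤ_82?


Use the extended Euclidean algorithm to write 1 = 35·s + 82·t; then s mod 82 is the inverse.
Euclidean algorithm:
  35 = 0·82 + 35
  82 = 2·35 + 12
  35 = 2·12 + 11
  12 = 1·11 + 1
  11 = 11·1 + 0
gcd(35,82) = 1
Back-substitution gives: 35·(-7) + 82·(3) = 1
So 35⁻¹ ≡ -7 ≡ 75 (mod 82)
Check: 35 × 75 = 2625 ≡ 1 (mod 82) ✓

35⁻¹ ≡ 75 (mod 82)


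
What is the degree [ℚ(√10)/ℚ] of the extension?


√10 has minimal polynomial x² - 10 (irreducible over ℚ since 10 is squarefree)

[ℚ(√10)/ℚ] = 2


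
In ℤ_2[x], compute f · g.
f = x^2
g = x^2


Expand and collect like terms; reduce coefficients mod 2:
x^0: 0·0 = 0 ≡ 0 (mod 2)
x^1: 0·0 + 0·0 = 0 ≡ 0 (mod 2)
x^2: 0·1 + 0·0 + 1·0 = 0 ≡ 0 (mod 2)
x^3: 0·1 + 1·0 = 0 ≡ 0 (mod 2)
x^4: 1·1 = 1 ≡ 1 (mod 2)
Result: x^4

f · g = x^4


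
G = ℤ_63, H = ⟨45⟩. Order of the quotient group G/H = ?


|⟨45⟩| = n / gcd(45, 63) = 63 / 9 = 7
H is normal (ℤ_63 is abelian).
|G/H| = |G| / |H| = 63 / 7 = 9

|G/H| = 9


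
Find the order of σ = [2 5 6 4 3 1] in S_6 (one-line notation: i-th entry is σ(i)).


Cycle decomposition: (1 2 5 3 6)
Cycle lengths: 5
Order = lcm(5) = 5

ord(σ) = 5


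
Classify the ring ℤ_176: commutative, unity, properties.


ℤ_176 is a commutative ring with unity 1; 176 = 2×88 is composite, so 2·88 ≡ 0 gives zero divisors (not an integral domain)
Commutative: Yes
Integral domain: No
Has unity: Yes

ℤ_176: Commutative=Yes, Unity=Yes


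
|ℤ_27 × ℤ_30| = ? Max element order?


|ℤ_27 × ℤ_30| = 27 × 30 = 810
Max element order = lcm(27,30) = 270
Cyclic? No (gcd=3)

|ℤ_27×ℤ_30| = 810, max element order = 270


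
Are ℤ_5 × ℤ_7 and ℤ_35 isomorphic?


Comparing ℤ_5 × ℤ_7 and ℤ_35:
gcd(5,7) = 1, so ℤ_5 × ℤ_7 ≅ ℤ_35 (CRT)

Yes, ℤ_5 × ℤ_7 ≅ ℤ_35


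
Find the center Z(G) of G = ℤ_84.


Z(G) = {g ∈ G | gx = xg for all x ∈ G}
ℤ_84 is abelian, so Z(G) = G

Z(ℤ_84) = ℤ_84


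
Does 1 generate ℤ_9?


g generates ℤ_n iff gcd(g, n) = 1
gcd(1, 9) = 1
Since gcd = 1, 1 is a generator.

Yes, 1 generates ℤ_9


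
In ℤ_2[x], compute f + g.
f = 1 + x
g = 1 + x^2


Add coefficients mod 2:
x^0: 1 + 1 = 0 (mod 2)
x^1: 1 + 0 = 1 (mod 2)
x^2: 0 + 1 = 1 (mod 2)
Result: x + x^2

f + g = x + x^2


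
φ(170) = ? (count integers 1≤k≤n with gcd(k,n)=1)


Factor n: 170 = 2 × 5 × 17
φ(n) = n · ∏(1 - 1/p) over distinct primes p | n
φ(170) = 170 · (1 - 1/2) · (1 - 1/5) · (1 - 1/17) = 64

φ(170) = 64


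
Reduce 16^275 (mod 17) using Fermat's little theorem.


Fermat's little theorem: if p is prime and gcd(a,p)=1, then a^(p-1) ≡ 1 (mod p)
p = 17 is prime, gcd(16,17) = 1
Reduce exponent: 275 mod 16 = 3
So 16^275 ≡ 16^3 (mod 17)
16^3 mod 17 = 16

16^275 ≡ 16 (mod 17)


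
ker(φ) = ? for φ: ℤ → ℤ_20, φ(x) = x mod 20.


Kernel = preimage of identity
ker(φ) = {x ∈ ℤ : x ≡ 0 (mod 20)} = 20ℤ = {0, ±20, ±40, ...}

ker(φ) = 20ℤ


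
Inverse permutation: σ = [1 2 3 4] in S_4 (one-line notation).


To find σ⁻¹, swap domain and range:
σ(1) = 1 → σ⁻¹(1) = 1
σ(2) = 2 → σ⁻¹(2) = 2
σ(3) = 3 → σ⁻¹(3) = 3
σ(4) = 4 → σ⁻¹(4) = 4

σ⁻¹ = [1 2 3 4]


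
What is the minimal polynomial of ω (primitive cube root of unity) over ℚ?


ω satisfies x² + x + 1 = 0 (the cyclotomic polynomial Φ₃)

Minimal polynomial: x² + x + 1


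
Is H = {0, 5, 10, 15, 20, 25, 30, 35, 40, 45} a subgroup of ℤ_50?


Subgroup test for H = {0, 5, 10, 15, 20, 25, 30, 35, 40, 45} in (ℤ_50, +):
(1) 0 ∈ H? Yes
(2) Closure: for all a,b ∈ H, (a+b) mod 50 ∈ H? Yes
(3) Inverses: for all a ∈ H, -a mod 50 ∈ H? Yes

Yes, H is a subgroup of ℤ_50


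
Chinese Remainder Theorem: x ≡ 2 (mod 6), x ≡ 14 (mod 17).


m₁ = 6, m₂ = 17, gcd = 1, so CRT applies. M = m₁·m₂ = 102
Let M₁ = M/m₁ = 17, M₂ = M/m₂ = 6
Find y₁ ≡ M₁⁻¹ (mod m₁): 17⁻¹ ≡ 5 (mod 6)
Find y₂ ≡ M₂⁻¹ (mod m₂): 6⁻¹ ≡ 3 (mod 17)
x = a₁·M₁·y₁ + a₂·M₂·y₂ = 2·17·5 + 14·6·3 = 422
Reduce mod 102: x ≡ 14
Check: 14 mod 6 = 2 ✓, 14 mod 17 = 14 ✓

x ≡ 14 (mod 102)


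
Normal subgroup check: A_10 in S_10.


H = A_10 in S_10
A_10 has index 2 in S_10, and every subgroup of index 2 is normal

Yes, normal subgroup


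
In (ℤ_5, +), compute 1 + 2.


Operation: addition mod 5
1 + 2 = (a + b) mod 5 with a = 1, b = 2

1 + 2 = 3


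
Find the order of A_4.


|A_n| = n!/2 (even permutations)
|A_4| = 4!/2 = 24/2 = 12

|A_4| = 12


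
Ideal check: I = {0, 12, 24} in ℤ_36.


Check ideal conditions for I = {0, 12, 24} in ℤ_36:
(1) I is an additive subgroup? Yes
(2) For r ∈ ℤ_36 and a ∈ I: r·a ∈ I? Yes

Yes, I is an ideal of ℤ_36


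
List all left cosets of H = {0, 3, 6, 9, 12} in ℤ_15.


H = {0, 3, 6, 9, 12}, |H| = 5
Number of cosets = |G|/|H| = 15/5 = 3
0 + H = {0, 3, 6, 9, 12}
1 + H = {1, 4, 7, 10, 13}
2 + H = {2, 5, 8, 11, 14}

Cosets: 0+H={0,3,6,9,12}; 1+H={1,4,7,10,13}; 2+H={2,5,8,11,14}


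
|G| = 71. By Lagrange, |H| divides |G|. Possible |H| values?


Lagrange's theorem: |H| divides |G|
|G| = 71
Divisors of 71: 1, 71

Possible subgroup orders: {1, 71}


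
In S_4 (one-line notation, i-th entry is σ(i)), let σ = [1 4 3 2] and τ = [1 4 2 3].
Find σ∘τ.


σ∘τ: apply τ first, then σ
1 →τ 1 →σ 1
2 →τ 4 →σ 2
3 →τ 2 →σ 4
4 →τ 3 →σ 3

σ∘τ = [1 2 4 3]


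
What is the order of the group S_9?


|S_n| = n! (number of permutations of n symbols)
|S_9| = 9! = 362880

|S_9| = 362880


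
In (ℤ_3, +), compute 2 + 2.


Operation: addition mod 3
2 + 2 = (a + b) mod 3 with a = 2, b = 2

2 + 2 = 1


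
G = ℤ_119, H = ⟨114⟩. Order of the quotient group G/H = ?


|⟨114⟩| = n / gcd(114, 119) = 119 / 1 = 119
H is normal (ℤ_119 is abelian).
|G/H| = |G| / |H| = 119 / 119 = 1

|G/H| = 1


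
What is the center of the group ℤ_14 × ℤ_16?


Z(G) = {g ∈ G | gx = xg for all x ∈ G}
Direct product of abelian groups is abelian, so Z(G) = G

Z(ℤ_14 × ℤ_16) = ℤ_14 × ℤ_16


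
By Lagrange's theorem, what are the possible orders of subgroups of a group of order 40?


Lagrange's theorem: |H| divides |G|
|G| = 40
Divisors of 40: 1, 2, 4, 5, 8, 10, 20, 40

Possible subgroup orders: {1, 2, 4, 5, 8, 10, 20, 40}


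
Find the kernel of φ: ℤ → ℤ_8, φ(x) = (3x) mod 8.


Kernel = preimage of identity
ker(φ) = {x ∈ ℤ : 3x ≡ 0 (mod 8)}. gcd(3,8) = 1, so 3x ≡ 0 (mod 8) ⟺ x ≡ 0 (mod 8/1 = 8). Hence ker(φ) = 8ℤ

ker(φ) = 8ℤ


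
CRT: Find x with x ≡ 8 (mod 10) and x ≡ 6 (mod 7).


m₁ = 10, m₂ = 7, gcd = 1, so CRT applies. M = m₁·m₂ = 70
Let M₁ = M/m₁ = 7, M₂ = M/m₂ = 10
Find y₁ ≡ M₁⁻¹ (mod m₁): 7⁻¹ ≡ 3 (mod 10)
Find y₂ ≡ M₂⁻¹ (mod m₂): 10⁻¹ ≡ 5 (mod 7)
x = a₁·M₁·y₁ + a₂·M₂·y₂ = 8·7·3 + 6·10·5 = 468
Reduce mod 70: x ≡ 48
Check: 48 mod 10 = 8 ✓, 48 mod 7 = 6 ✓

x ≡ 48 (mod 70)


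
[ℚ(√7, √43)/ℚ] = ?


[ℚ(√7,√43):ℚ] = [ℚ(√7,√43):ℚ(√7)]·[ℚ(√7):ℚ] = 2·2 = 4

[ℚ(√7, √43)/ℚ] = 4


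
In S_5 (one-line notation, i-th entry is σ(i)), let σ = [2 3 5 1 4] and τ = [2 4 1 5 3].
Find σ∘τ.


σ∘τ: apply τ first, then σ
1 →τ 2 →σ 3
2 →τ 4 →σ 1
3 →τ 1 →σ 2
4 →τ 5 →σ 4
5 →τ 3 →σ 5

σ∘τ = [3 1 2 4 5]


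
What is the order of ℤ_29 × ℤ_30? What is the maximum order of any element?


|ℤ_29 × ℤ_30| = 29 × 30 = 870
Max element order = lcm(29,30) = 870
Cyclic? Yes (gcd=1)

|ℤ_29×ℤ_30| = 870, max element order = 870


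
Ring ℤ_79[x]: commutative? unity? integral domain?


ℤ_79 is a field (n prime), so ℤ_79[x] is a commutative integral domain with unity
Commutative: Yes
Integral domain: Yes
Has unity: Yes

ℤ_79[x]: Commutative=Yes, Unity=Yes


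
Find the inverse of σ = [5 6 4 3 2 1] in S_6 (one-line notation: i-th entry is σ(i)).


To find σ⁻¹, swap domain and range:
σ(1) = 5 → σ⁻¹(5) = 1
σ(2) = 6 → σ⁻¹(6) = 2
σ(3) = 4 → σ⁻¹(4) = 3
σ(4) = 3 → σ⁻¹(3) = 4
σ(5) = 2 → σ⁻¹(2) = 5
σ(6) = 1 → σ⁻¹(1) = 6

σ⁻¹ = [6 5 4 3 1 2]


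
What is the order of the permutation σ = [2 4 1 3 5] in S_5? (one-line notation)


Cycle decomposition: (1 2 4 3)
Cycle lengths: 4
Order = lcm(4) = 4

ord(σ) = 4


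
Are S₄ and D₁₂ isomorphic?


Comparing S₄ and D₁₂:
S₄ has trivial center; D₁₂ has center {e, r⁶}

No, S₄ ≇ D₁₂


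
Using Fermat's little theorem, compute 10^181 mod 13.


Fermat's little theorem: if p is prime and gcd(a,p)=1, then a^(p-1) ≡ 1 (mod p)
p = 13 is prime, gcd(10,13) = 1
Reduce exponent: 181 mod 12 = 1
So 10^181 ≡ 10^1 (mod 13)
10^1 mod 13 = 10

10^181 ≡ 10 (mod 13)


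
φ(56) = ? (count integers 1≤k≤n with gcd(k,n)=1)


Factor n: 56 = 2^3 × 7
φ(n) = n · ∏(1 - 1/p) over distinct primes p | n
φ(56) = 56 · (1 - 1/2) · (1 - 1/7) = 24

φ(56) = 24


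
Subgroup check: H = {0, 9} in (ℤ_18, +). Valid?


Subgroup test for H = {0, 9} in (ℤ_18, +):
(1) 0 ∈ H? Yes
(2) Closure: for all a,b ∈ H, (a+b) mod 18 ∈ H? Yes
(3) Inverses: for all a ∈ H, -a mod 18 ∈ H? Yes

Yes, H is a subgroup of ℤ_18


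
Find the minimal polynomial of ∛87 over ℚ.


∛87 satisfies x³ - 87 = 0, irreducible over ℚ (no rational root; 87 is not a perfect cube)

Minimal polynomial: x³ - 87


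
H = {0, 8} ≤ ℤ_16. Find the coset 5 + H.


5 + H = {5 + h (mod 16) : h ∈ H}
5+0=5, 5+8=13

5 + H = {5, 13}


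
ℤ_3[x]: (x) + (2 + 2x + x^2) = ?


Add coefficients mod 3:
x^0: 0 + 2 = 2 (mod 3)
x^1: 1 + 2 = 0 (mod 3)
x^2: 0 + 1 = 1 (mod 3)
Result: 2 + x^2

f + g = 2 + x^2


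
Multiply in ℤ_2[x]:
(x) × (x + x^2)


Expand and collect like terms; reduce coefficients mod 2:
x^0: 0·0 = 0 ≡ 0 (mod 2)
x^1: 0·1 + 1·0 = 0 ≡ 0 (mod 2)
x^2: 0·1 + 1·1 = 1 ≡ 1 (mod 2)
x^3: 1·1 = 1 ≡ 1 (mod 2)
Result: x^2 + x^3

f · g = x^2 + x^3


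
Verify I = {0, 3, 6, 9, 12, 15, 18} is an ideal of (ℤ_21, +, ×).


Check ideal conditions for I = {0, 3, 6, 9, 12, 15, 18} in ℤ_21:
(1) I is an additive subgroup? Yes
(2) For r ∈ ℤ_21 and a ∈ I: r·a ∈ I? Yes

Yes, I is an ideal of ℤ_21


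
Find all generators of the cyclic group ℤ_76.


g generates ℤ_n iff gcd(g,n) = 1
Prime factors of 76: 2, 19
Generators are g ∈ {1,...,75} not divisible by any of these primes.
Generators: {1, 3, 5, 7, 9, 11, 13, 15, 17, 21, 23, 25, 27, 29, 31, 33, 35, 37, 39, 41, 43, 45, 47, 49, 51, 53, 55, 59, 61, 63, 65, 67, 69, 71, 73, 75}
Number of generators = φ(76) = 36

Generators of ℤ_76 = {1, 3, 5, 7, 9, 11, 13, 15, 17, 21, 23, 25, 27, 29, 31, 33, 35, 37, 39, 41, 43, 45, 47, 49, 51, 53, 55, 59, 61, 63, 65, 67, 69, 71, 73, 75}


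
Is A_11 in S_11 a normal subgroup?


H = A_11 in S_11
A_11 has index 2 in S_11, and every subgroup of index 2 is normal

Yes, normal subgroup


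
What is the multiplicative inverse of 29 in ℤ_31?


Use the extended Euclidean algorithm to write 1 = 29·s + 31·t; then s mod 31 is the inverse.
Euclidean algorithm:
  29 = 0·31 + 29
  31 = 1·29 + 2
  29 = 14·2 + 1
  2 = 2·1 + 0
gcd(29,31) = 1
Back-substitution gives: 29·(15) + 31·(-14) = 1
So 29⁻¹ ≡ 15 ≡ 15 (mod 31)
Check: 29 × 15 = 435 ≡ 1 (mod 31) ✓

29⁻¹ ≡ 15 (mod 31)


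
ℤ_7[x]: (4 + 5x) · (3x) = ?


Expand and collect like terms; reduce coefficients mod 7:
x^0: 4·0 = 0 ≡ 0 (mod 7)
x^1: 4·3 + 5·0 = 12 ≡ 5 (mod 7)
x^2: 5·3 = 15 ≡ 1 (mod 7)
Result: 5x + x^2

f · g = 5x + x^2


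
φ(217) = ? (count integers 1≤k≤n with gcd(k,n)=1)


Factor n: 217 = 7 × 31
φ(n) = n · ∏(1 - 1/p) over distinct primes p | n
φ(217) = 217 · (1 - 1/7) · (1 - 1/31) = 180

φ(217) = 180


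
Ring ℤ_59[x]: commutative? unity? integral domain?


ℤ_59 is a field (n prime), so ℤ_59[x] is a commutative integral domain with unity
Commutative: Yes
Integral domain: Yes
Has unity: Yes

ℤ_59[x]: Commutative=Yes, Unity=Yes


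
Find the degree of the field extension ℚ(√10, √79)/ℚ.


[ℚ(√10,√79):ℚ] = [ℚ(√10,√79):ℚ(√10)]·[ℚ(√10):ℚ] = 2·2 = 4

[ℚ(√10, √79)/ℚ] = 4


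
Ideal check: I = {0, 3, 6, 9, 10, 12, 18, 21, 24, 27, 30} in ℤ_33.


Check ideal conditions for I = {0, 3, 6, 9, 10, 12, 18, 21, 24, 27, 30} in ℤ_33:
(1) I is an additive subgroup? No
(2) For r ∈ ℤ_33 and a ∈ I: r·a ∈ I? No  [counterexample: r=2, a=10, r·a mod 33 = 20 ∉ I]

No, I is not an ideal of ℤ_33


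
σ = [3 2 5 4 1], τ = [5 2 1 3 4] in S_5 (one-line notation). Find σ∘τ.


σ∘τ: apply τ first, then σ
1 →τ 5 →σ 1
2 →τ 2 →σ 2
3 →τ 1 →σ 3
4 →τ 3 →σ 5
5 →τ 4 →σ 4

σ∘τ = [1 2 3 5 4]


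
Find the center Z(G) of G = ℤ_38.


Z(G) = {g ∈ G | gx = xg for all x ∈ G}
ℤ_38 is abelian, so Z(G) = G

Z(ℤ_38) = ℤ_38


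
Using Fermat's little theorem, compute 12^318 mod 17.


Fermat's little theorem: if p is prime and gcd(a,p)=1, then a^(p-1) ≡ 1 (mod p)
p = 17 is prime, gcd(12,17) = 1
Reduce exponent: 318 mod 16 = 14
So 12^318 ≡ 12^14 (mod 17)
12^14 mod 17 = 15

12^318 ≡ 15 (mod 17)


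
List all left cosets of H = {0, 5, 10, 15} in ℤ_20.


H = {0, 5, 10, 15}, |H| = 4
Number of cosets = |G|/|H| = 20/4 = 5
0 + H = {0, 5, 10, 15}
1 + H = {1, 6, 11, 16}
2 + H = {2, 7, 12, 17}
3 + H = {3, 8, 13, 18}
4 + H = {4, 9, 14, 19}

Cosets: 0+H={0,5,10,15}; 1+H={1,6,11,16}; 2+H={2,7,12,17}; 3+H={3,8,13,18}; 4+H={4,9,14,19}


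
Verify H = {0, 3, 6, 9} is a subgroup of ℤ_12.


Subgroup test for H = {0, 3, 6, 9} in (ℤ_12, +):
(1) 0 ∈ H? Yes
(2) Closure: for all a,b ∈ H, (a+b) mod 12 ∈ H? Yes
(3) Inverses: for all a ∈ H, -a mod 12 ∈ H? Yes

Yes, H is a subgroup of ℤ_12


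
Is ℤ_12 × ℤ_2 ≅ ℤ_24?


Comparing ℤ_12 × ℤ_2 and ℤ_24:
gcd(12,2) = 2 ≠ 1. Max element order in ℤ_12×ℤ_2 is lcm(12,2) = 12 < 24, so it has no element of order 24

No, ℤ_12 × ℤ_2 ≇ ℤ_24


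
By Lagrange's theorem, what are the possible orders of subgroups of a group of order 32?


Lagrange's theorem: |H| divides |G|
|G| = 32
Divisors of 32: 1, 2, 4, 8, 16, 32

Possible subgroup orders: {1, 2, 4, 8, 16, 32}


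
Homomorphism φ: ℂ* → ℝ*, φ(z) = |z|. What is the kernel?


Kernel = preimage of identity
ker(φ) = {z ∈ ℂ* | |z| = 1} = unit circle S¹

ker(φ) = S¹ (unit circle)


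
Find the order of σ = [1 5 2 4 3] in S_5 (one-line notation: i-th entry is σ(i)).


Cycle decomposition: (2 5 3)
Cycle lengths: 3
Order = lcm(3) = 3

ord(σ) = 3


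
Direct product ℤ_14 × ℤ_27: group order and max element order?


|ℤ_14 × ℤ_27| = 14 × 27 = 378
Max element order = lcm(14,27) = 378
Cyclic? Yes (gcd=1)

|ℤ_14×ℤ_27| = 378, max element order = 378


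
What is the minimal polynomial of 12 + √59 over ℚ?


Let α = 12 + √59. Then α - 12 = √59, so (α - 12)² = 59, giving α² - 24α + 85 = 0. Degree 2 and α ∉ ℚ, so this is the minimal polynomial.

Minimal polynomial: x² - 24x + 85


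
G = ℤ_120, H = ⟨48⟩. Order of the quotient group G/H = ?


|⟨48⟩| = n / gcd(48, 120) = 120 / 24 = 5
H is normal (ℤ_120 is abelian).
|G/H| = |G| / |H| = 120 / 5 = 24

|G/H| = 24


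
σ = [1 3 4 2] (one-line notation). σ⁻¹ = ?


To find σ⁻¹, swap domain and range:
σ(1) = 1 → σ⁻¹(1) = 1
σ(2) = 3 → σ⁻¹(3) = 2
σ(3) = 4 → σ⁻¹(4) = 3
σ(4) = 2 → σ⁻¹(2) = 4

σ⁻¹ = [1 4 2 3]


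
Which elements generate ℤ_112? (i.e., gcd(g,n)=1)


g generates ℤ_n iff gcd(g,n) = 1
Prime factors of 112: 2, 7
Generators are g ∈ {1,...,111} not divisible by any of these primes.
Generators: {1, 3, 5, 9, 11, 13, 15, 17, 19, 23, 25, 27, 29, 31, 33, 37, 39, 41, 43, 45, 47, 51, 53, 55, 57, 59, 61, 65, 67, 69, 71, 73, 75, 79, 81, 83, 85, 87, 89, 93, 95, 97, 99, 101, 103, 107, 109, 111}
Number of generators = φ(112) = 48

Generators of ℤ_112 = {1, 3, 5, 9, 11, 13, 15, 17, 19, 23, 25, 27, 29, 31, 33, 37, 39, 41, 43, 45, 47, 51, 53, 55, 57, 59, 61, 65, 67, 69, 71, 73, 75, 79, 81, 83, 85, 87, 89, 93, 95, 97, 99, 101, 103, 107, 109, 111}


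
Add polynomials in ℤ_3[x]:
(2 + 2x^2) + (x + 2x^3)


Add coefficients mod 3:
x^0: 2 + 0 = 2 (mod 3)
x^1: 0 + 1 = 1 (mod 3)
x^2: 2 + 0 = 2 (mod 3)
x^3: 0 + 2 = 2 (mod 3)
Result: 2 + x + 2x^2 + 2x^3

f + g = 2 + x + 2x^2 + 2x^3


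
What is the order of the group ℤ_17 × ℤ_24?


|A × B| = |A| · |B|
|ℤ_17 × ℤ_24| = 17 × 24 = 408

|ℤ_17 × ℤ_24| = 408


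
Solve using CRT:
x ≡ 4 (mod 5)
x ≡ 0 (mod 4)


m₁ = 5, m₂ = 4, gcd = 1, so CRT applies. M = m₁·m₂ = 20
Let M₁ = M/m₁ = 4, M₂ = M/m₂ = 5
Find y₁ ≡ M₁⁻¹ (mod m₁): 4⁻¹ ≡ 4 (mod 5)
Find y₂ ≡ M₂⁻¹ (mod m₂): 5⁻¹ ≡ 1 (mod 4)
x = a₁·M₁·y₁ + a₂·M₂·y₂ = 4·4·4 + 0·5·1 = 64
Reduce mod 20: x ≡ 4
Check: 4 mod 5 = 4 ✓, 4 mod 4 = 0 ✓

x ≡ 4 (mod 20)
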